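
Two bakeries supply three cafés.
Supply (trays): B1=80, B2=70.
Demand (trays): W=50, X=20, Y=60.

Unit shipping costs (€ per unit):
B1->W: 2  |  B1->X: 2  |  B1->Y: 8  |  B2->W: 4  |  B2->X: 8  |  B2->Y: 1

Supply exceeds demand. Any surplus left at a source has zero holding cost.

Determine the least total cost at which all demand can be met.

200

A cheapest plan:
  B1–W: 50 × €2 = €100
  B1–X: 20 × €2 = €40
  B2–Y: 60 × €1 = €60
Total = 100 + 40 + 60 = €200.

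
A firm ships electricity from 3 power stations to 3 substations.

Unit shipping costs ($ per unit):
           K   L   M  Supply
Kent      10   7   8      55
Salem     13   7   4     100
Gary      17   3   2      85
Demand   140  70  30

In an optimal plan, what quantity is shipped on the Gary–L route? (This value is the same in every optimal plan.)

70

Optimal shipments:
  Kent to K: 55 × $10 = $550
  Salem to K: 85 × $13 = $1105
  Salem to M: 15 × $4 = $60
  Gary to L: 70 × $3 = $210
  Gary to M: 15 × $2 = $30
Total cost = $1955.
So Gary→L carries 70 MWh.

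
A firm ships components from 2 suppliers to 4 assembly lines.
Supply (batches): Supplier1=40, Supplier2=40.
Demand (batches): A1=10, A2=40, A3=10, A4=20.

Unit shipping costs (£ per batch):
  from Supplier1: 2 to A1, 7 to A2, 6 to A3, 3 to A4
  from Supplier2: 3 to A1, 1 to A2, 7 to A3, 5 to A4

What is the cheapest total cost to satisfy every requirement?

One minimum-cost allocation:
  Supplier1→A1: 10 × £2 = £20
  Supplier1→A3: 10 × £6 = £60
  Supplier1→A4: 20 × £3 = £60
  Supplier2→A2: 40 × £1 = £40
Total = 20 + 60 + 60 + 40 = £180.
(Supply check: Supplier1 ships 40; Supplier2 ships 40.)

180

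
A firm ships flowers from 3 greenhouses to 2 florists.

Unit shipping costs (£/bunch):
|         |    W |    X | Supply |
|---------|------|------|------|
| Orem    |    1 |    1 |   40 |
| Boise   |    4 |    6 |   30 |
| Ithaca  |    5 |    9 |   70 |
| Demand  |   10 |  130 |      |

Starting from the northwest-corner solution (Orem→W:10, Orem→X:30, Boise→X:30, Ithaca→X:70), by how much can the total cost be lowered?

Current plan cost = 10·1 + 30·1 + 30·6 + 70·9 = £850.
Optimal plan:
  Orem->X: 40 × £1 = £40
  Boise->X: 30 × £6 = £180
  Ithaca->W: 10 × £5 = £50
  Ithaca->X: 60 × £9 = £540
Optimal cost = £810.
Saving = 850 − 810 = £40.

40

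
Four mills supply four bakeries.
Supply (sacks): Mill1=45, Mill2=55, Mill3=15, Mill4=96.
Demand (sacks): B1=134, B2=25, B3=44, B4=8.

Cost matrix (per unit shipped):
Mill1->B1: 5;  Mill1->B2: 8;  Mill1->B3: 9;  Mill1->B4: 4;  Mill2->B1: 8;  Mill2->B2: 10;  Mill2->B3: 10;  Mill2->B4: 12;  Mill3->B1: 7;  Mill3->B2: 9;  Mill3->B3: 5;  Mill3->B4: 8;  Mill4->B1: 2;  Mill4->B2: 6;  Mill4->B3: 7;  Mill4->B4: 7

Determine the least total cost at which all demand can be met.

An optimal shipping plan:
  Mill1–B1: 37 sacks
  Mill1–B4: 8 sacks
  Mill2–B1: 1 sacks
  Mill2–B2: 25 sacks
  Mill2–B3: 29 sacks
  Mill3–B3: 15 sacks
  Mill4–B1: 96 sacks
Total cost = 1032.

1032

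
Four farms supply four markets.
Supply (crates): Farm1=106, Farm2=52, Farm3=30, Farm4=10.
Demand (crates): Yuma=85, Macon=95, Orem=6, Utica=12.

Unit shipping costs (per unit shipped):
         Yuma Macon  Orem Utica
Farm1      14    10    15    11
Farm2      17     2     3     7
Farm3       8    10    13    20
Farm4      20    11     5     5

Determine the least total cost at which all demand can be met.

A cheapest plan:
  Farm1→Yuma: 55 × 14 = 770
  Farm1→Macon: 43 × 10 = 430
  Farm1→Utica: 8 × 11 = 88
  Farm2→Macon: 52 × 2 = 104
  Farm3→Yuma: 30 × 8 = 240
  Farm4→Orem: 6 × 5 = 30
  Farm4→Utica: 4 × 5 = 20
Total = 770 + 430 + 88 + 104 + 240 + 30 + 20 = 1682.
(Supply check: Farm1 ships 106; Farm2 ships 52; Farm3 ships 30; Farm4 ships 10.)

1682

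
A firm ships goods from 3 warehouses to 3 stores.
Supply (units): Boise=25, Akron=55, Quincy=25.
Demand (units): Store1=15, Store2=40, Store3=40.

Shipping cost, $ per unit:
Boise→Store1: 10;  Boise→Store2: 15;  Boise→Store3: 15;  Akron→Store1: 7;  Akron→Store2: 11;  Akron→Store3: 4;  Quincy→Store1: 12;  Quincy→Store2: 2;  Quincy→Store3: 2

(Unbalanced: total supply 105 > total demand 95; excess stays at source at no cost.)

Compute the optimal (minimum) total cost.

525

Optimal allocation:
  Boise to Store1: 15 × $10 = $150
  Akron to Store2: 15 × $11 = $165
  Akron to Store3: 40 × $4 = $160
  Quincy to Store2: 25 × $2 = $50
Total = 150 + 165 + 160 + 50 = $525.
(Supply check: Boise ships 15; Akron ships 55; Quincy ships 25.)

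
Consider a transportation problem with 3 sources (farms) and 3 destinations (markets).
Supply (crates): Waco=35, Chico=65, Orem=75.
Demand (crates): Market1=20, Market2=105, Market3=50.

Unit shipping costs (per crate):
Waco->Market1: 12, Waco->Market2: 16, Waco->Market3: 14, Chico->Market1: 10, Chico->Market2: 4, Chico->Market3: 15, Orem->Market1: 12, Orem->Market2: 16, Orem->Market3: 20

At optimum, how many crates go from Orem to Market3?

15

Optimal shipments:
  Waco–Market3: 35 crates
  Chico–Market2: 65 crates
  Orem–Market1: 20 crates
  Orem–Market2: 40 crates
  Orem–Market3: 15 crates
Total cost = 1930.
So Orem→Market3 carries 15 crates.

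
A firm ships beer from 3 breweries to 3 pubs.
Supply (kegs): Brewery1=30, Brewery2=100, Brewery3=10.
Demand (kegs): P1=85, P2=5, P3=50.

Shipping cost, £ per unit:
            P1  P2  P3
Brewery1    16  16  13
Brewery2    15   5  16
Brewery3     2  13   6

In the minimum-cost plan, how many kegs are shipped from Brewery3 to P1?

10

Optimal shipments:
  Brewery1→P3: 30 × £13 = £390
  Brewery2→P1: 75 × £15 = £1125
  Brewery2→P2: 5 × £5 = £25
  Brewery2→P3: 20 × £16 = £320
  Brewery3→P1: 10 × £2 = £20
Total cost = £1880.
So Brewery3→P1 carries 10 kegs.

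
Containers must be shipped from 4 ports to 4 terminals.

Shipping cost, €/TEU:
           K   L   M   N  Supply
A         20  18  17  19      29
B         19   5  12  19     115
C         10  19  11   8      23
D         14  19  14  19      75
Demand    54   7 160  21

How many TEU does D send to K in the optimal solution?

Solving gives:
  A–M: 29 × €17 = €493
  B–L: 7 × €5 = €35
  B–M: 108 × €12 = €1296
  C–K: 2 × €10 = €20
  C–N: 21 × €8 = €168
  D–K: 52 × €14 = €728
  D–M: 23 × €14 = €322
Total cost = €3062.
So D→K carries 52 TEU.

52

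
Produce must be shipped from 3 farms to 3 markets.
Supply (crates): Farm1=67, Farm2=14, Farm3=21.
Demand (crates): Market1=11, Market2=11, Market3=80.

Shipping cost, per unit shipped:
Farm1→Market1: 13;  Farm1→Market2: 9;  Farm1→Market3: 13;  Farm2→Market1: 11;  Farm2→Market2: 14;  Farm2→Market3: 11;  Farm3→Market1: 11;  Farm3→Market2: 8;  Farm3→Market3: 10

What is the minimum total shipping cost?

A cheapest plan:
  Farm1→Market2: 11 × 9 = 99
  Farm1→Market3: 56 × 13 = 728
  Farm2→Market1: 11 × 11 = 121
  Farm2→Market3: 3 × 11 = 33
  Farm3→Market3: 21 × 10 = 210
Total = 99 + 728 + 121 + 33 + 210 = 1191.
(Supply check: Farm1 ships 67; Farm2 ships 14; Farm3 ships 21.)

1191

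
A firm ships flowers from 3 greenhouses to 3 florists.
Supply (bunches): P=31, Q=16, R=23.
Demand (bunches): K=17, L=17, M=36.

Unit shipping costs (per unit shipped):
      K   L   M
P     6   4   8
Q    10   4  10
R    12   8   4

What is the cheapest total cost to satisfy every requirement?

Optimal allocation:
  P–K: 17 × 6 = 102
  P–L: 1 × 4 = 4
  P–M: 13 × 8 = 104
  Q–L: 16 × 4 = 64
  R–M: 23 × 4 = 92
Total = 102 + 4 + 104 + 64 + 92 = 366.
(Supply check: P ships 31; Q ships 16; R ships 23.)

366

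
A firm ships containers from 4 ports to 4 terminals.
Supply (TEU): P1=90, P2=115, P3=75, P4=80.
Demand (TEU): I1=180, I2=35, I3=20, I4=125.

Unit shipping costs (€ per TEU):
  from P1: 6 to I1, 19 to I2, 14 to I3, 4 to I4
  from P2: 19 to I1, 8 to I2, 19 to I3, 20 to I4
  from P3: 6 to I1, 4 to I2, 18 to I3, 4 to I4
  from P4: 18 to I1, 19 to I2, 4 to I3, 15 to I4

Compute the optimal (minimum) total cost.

3640

An optimal shipping plan:
  P1–I1: 25 × €6 = €150
  P1–I4: 65 × €4 = €260
  P2–I1: 80 × €19 = €1520
  P2–I2: 35 × €8 = €280
  P3–I1: 75 × €6 = €450
  P4–I3: 20 × €4 = €80
  P4–I4: 60 × €15 = €900
Total = 150 + 260 + 1520 + 280 + 450 + 80 + 900 = €3640.
(Supply check: P1 ships 90; P2 ships 115; P3 ships 75; P4 ships 80.)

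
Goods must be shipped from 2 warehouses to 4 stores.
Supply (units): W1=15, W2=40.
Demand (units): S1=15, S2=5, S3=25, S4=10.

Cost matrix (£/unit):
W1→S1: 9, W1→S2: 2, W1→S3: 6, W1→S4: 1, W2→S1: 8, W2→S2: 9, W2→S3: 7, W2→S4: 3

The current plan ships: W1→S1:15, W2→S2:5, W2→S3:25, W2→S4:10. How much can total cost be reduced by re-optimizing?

Current plan cost = 15·9 + 5·9 + 25·7 + 10·3 = £385.
Optimal plan:
  W1 to S2: 5 × £2 = £10
  W1 to S4: 10 × £1 = £10
  W2 to S1: 15 × £8 = £120
  W2 to S3: 25 × £7 = £175
Optimal cost = £315.
Saving = 385 − 315 = £70.

70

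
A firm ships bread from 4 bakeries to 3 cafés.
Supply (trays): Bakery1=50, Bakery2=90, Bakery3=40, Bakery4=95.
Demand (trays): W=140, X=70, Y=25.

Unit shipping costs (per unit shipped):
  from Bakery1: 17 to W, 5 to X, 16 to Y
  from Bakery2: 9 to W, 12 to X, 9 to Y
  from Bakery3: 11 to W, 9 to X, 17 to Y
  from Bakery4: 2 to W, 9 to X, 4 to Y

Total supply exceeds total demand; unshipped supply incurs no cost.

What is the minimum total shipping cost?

1250

Optimal allocation:
  Bakery1 to X: 50 × 5 = 250
  Bakery2 to W: 45 × 9 = 405
  Bakery2 to Y: 25 × 9 = 225
  Bakery3 to X: 20 × 9 = 180
  Bakery4 to W: 95 × 2 = 190
Total = 250 + 405 + 225 + 180 + 190 = 1250.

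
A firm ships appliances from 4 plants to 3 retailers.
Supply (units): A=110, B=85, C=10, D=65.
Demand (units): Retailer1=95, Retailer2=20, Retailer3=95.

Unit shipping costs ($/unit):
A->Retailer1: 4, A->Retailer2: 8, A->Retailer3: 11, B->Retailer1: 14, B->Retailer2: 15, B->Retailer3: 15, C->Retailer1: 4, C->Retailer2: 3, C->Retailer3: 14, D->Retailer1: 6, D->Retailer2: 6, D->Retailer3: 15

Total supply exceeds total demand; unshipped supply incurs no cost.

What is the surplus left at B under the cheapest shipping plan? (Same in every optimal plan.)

60

Minimum-cost shipments:
  A→Retailer1: 40 × $4 = $160
  A→Retailer3: 70 × $11 = $770
  B→Retailer3: 25 × $15 = $375
  C→Retailer2: 10 × $3 = $30
  D→Retailer1: 55 × $6 = $330
  D→Retailer2: 10 × $6 = $60
Total cost = $1725.
B ships 25 of its 85, leaving 60.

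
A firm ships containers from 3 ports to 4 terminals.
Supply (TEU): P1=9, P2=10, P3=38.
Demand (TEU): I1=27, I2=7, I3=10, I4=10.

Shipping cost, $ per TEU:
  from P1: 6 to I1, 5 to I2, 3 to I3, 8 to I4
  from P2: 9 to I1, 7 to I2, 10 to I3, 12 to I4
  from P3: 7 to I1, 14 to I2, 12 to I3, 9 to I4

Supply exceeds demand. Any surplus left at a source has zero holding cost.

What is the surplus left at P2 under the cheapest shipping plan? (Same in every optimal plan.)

2

An optimal plan:
  P1–I3: 9 × $3 = $27
  P2–I2: 7 × $7 = $49
  P2–I3: 1 × $10 = $10
  P3–I1: 27 × $7 = $189
  P3–I4: 10 × $9 = $90
Total cost = $365.
P2 ships 8 of its 10, leaving 2.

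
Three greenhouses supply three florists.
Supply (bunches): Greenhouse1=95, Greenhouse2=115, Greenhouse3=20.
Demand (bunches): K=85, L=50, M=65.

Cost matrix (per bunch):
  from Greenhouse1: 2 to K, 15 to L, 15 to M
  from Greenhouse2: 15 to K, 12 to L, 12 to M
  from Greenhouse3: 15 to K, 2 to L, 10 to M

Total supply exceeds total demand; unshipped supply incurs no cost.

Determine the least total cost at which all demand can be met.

One minimum-cost allocation:
  Greenhouse1→K: 85 × 2 = 170
  Greenhouse2→L: 30 × 12 = 360
  Greenhouse2→M: 65 × 12 = 780
  Greenhouse3→L: 20 × 2 = 40
Total = 170 + 360 + 780 + 40 = 1350.

1350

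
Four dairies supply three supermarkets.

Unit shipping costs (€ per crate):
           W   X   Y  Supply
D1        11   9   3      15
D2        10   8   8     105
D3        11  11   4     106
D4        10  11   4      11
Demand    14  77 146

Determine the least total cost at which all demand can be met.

A cheapest plan:
  D1→Y: 15 × €3 = €45
  D2→W: 14 × €10 = €140
  D2→X: 77 × €8 = €616
  D2→Y: 14 × €8 = €112
  D3→Y: 106 × €4 = €424
  D4→Y: 11 × €4 = €44
Total = 45 + 140 + 616 + 112 + 424 + 44 = €1381.
(Supply check: D1 ships 15; D2 ships 105; D3 ships 106; D4 ships 11.)

1381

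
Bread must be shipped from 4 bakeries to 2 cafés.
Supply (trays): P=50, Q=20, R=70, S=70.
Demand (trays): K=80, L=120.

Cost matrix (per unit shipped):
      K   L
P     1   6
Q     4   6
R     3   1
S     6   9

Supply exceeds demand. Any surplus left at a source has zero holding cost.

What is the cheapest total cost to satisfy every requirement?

690

Optimal allocation:
  P–K: 50 × 1 = 50
  Q–L: 20 × 6 = 120
  R–L: 70 × 1 = 70
  S–K: 30 × 6 = 180
  S–L: 30 × 9 = 270
Total = 50 + 120 + 70 + 180 + 270 = 690.
(Supply check: P ships 50; Q ships 20; R ships 70; S ships 60.)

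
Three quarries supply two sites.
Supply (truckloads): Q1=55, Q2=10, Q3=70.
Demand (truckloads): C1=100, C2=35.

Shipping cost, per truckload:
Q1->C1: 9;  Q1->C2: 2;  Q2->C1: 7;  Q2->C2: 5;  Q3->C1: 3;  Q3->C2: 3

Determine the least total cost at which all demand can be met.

Optimal allocation:
  Q1->C1: 20 × 9 = 180
  Q1->C2: 35 × 2 = 70
  Q2->C1: 10 × 7 = 70
  Q3->C1: 70 × 3 = 210
Total = 180 + 70 + 70 + 210 = 530.
(Supply check: Q1 ships 55; Q2 ships 10; Q3 ships 70.)

530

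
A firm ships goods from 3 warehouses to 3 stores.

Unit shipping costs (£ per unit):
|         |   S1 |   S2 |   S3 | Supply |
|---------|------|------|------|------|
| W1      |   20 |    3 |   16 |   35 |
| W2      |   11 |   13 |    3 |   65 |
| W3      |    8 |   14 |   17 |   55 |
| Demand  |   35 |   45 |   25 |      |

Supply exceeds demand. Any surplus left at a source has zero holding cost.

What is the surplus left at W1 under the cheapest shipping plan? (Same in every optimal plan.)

Minimum-cost shipments:
  W1 to S2: 35 × £3 = £105
  W2 to S2: 10 × £13 = £130
  W2 to S3: 25 × £3 = £75
  W3 to S1: 35 × £8 = £280
Total cost = £590.
W1 ships 35 of its 35, leaving 0.

0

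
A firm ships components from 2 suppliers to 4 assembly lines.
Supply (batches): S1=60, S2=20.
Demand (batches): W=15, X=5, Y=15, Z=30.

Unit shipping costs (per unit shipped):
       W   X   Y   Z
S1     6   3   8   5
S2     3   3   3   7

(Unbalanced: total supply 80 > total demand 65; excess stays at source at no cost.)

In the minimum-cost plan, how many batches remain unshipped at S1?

Minimum-cost shipments:
  S1 to W: 10 × 6 = 60
  S1 to X: 5 × 3 = 15
  S1 to Z: 30 × 5 = 150
  S2 to W: 5 × 3 = 15
  S2 to Y: 15 × 3 = 45
Total cost = 285.
S1 ships 45 of its 60, leaving 15.

15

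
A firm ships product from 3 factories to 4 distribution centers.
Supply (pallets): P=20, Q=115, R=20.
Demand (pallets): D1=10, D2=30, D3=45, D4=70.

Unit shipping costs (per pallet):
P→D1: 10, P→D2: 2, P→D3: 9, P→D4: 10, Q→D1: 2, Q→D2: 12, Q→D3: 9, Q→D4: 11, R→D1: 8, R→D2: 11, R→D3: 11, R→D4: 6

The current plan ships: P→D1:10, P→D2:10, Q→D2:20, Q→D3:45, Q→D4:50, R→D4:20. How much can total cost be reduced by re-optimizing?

Current plan cost = 10·10 + 10·2 + 20·12 + 45·9 + 50·11 + 20·6 = 1435.
Optimal plan:
  P->D2: 20 pallets
  Q->D1: 10 pallets
  Q->D2: 10 pallets
  Q->D3: 45 pallets
  Q->D4: 50 pallets
  R->D4: 20 pallets
Optimal cost = 1255.
Saving = 1435 − 1255 = 180.

180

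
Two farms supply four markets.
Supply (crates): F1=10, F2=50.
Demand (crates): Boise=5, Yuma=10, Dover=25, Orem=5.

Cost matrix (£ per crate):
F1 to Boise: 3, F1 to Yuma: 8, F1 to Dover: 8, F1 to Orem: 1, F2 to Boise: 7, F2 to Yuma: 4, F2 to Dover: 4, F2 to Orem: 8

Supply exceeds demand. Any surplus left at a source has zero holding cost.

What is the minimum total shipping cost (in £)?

160

Optimal allocation:
  F1→Boise: 5 × £3 = £15
  F1→Orem: 5 × £1 = £5
  F2→Yuma: 10 × £4 = £40
  F2→Dover: 25 × £4 = £100
Total = 15 + 5 + 40 + 100 = £160.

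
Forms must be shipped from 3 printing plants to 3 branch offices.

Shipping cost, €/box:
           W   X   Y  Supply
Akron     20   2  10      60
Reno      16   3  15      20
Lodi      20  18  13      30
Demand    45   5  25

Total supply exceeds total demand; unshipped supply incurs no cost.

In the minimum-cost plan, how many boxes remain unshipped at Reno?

An optimal plan:
  Akron→X: 5 × €2 = €10
  Akron→Y: 25 × €10 = €250
  Reno→W: 20 × €16 = €320
  Lodi→W: 25 × €20 = €500
Total cost = €1080.
Reno ships 20 of its 20, leaving 0.

0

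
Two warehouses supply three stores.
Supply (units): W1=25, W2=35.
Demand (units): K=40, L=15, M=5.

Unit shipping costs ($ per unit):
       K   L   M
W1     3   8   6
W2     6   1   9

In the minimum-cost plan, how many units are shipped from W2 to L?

Solving gives:
  W1->K: 20 units
  W1->M: 5 units
  W2->K: 20 units
  W2->L: 15 units
Total cost = $225.
So W2→L carries 15 units.

15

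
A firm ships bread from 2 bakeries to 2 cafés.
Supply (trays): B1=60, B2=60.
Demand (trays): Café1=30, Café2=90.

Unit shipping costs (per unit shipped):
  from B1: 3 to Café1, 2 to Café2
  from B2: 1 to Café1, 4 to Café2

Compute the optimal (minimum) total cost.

Optimal allocation:
  B1→Café2: 60 × 2 = 120
  B2→Café1: 30 × 1 = 30
  B2→Café2: 30 × 4 = 120
Total = 120 + 30 + 120 = 270.

270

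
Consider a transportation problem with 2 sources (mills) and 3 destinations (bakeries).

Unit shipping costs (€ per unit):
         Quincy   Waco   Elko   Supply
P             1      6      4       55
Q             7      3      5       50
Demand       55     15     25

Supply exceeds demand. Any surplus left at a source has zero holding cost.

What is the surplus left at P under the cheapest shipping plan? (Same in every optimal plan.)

0

Minimum-cost shipments:
  P–Quincy: 55 × €1 = €55
  Q–Waco: 15 × €3 = €45
  Q–Elko: 25 × €5 = €125
Total cost = €225.
P ships 55 of its 55, leaving 0.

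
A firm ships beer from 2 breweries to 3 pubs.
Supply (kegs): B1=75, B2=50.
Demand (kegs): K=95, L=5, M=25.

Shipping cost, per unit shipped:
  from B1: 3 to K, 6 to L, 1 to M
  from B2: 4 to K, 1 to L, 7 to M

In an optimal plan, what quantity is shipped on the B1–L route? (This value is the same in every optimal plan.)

0

The minimum-cost plan:
  B1–K: 50 kegs
  B1–M: 25 kegs
  B2–K: 45 kegs
  B2–L: 5 kegs
Total cost = 360.
The route B1→L is not used.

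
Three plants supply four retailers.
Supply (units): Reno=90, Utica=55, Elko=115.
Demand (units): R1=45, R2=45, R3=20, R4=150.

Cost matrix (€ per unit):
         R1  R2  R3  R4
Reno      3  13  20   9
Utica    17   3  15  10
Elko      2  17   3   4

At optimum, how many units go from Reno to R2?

The minimum-cost plan:
  Reno to R1: 45 × €3 = €135
  Reno to R4: 45 × €9 = €405
  Utica to R2: 45 × €3 = €135
  Utica to R4: 10 × €10 = €100
  Elko to R3: 20 × €3 = €60
  Elko to R4: 95 × €4 = €380
Total cost = €1215.
The route Reno→R2 is not used.

0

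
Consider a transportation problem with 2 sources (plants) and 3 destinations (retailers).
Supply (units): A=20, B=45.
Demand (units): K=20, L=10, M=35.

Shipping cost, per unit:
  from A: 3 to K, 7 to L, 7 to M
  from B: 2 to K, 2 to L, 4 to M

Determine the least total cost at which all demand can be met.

A cheapest plan:
  A to K: 20 × 3 = 60
  B to L: 10 × 2 = 20
  B to M: 35 × 4 = 140
Total = 60 + 20 + 140 = 220.

220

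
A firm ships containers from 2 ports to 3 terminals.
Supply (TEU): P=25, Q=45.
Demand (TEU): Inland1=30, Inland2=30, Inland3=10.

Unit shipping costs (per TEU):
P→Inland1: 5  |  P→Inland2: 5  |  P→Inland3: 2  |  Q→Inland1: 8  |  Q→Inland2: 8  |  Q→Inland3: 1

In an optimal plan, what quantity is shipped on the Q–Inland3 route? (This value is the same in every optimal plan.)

The minimum-cost plan:
  P–Inland1: 25 × 5 = 125
  Q–Inland1: 5 × 8 = 40
  Q–Inland2: 30 × 8 = 240
  Q–Inland3: 10 × 1 = 10
Total cost = 415.
So Q→Inland3 carries 10 TEU.

10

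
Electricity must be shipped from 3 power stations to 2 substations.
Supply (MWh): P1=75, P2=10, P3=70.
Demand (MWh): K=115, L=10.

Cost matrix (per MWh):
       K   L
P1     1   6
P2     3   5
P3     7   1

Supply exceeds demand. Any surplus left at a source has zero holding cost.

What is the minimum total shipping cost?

325

An optimal shipping plan:
  P1→K: 75 × 1 = 75
  P2→K: 10 × 3 = 30
  P3→K: 30 × 7 = 210
  P3→L: 10 × 1 = 10
Total = 75 + 30 + 210 + 10 = 325.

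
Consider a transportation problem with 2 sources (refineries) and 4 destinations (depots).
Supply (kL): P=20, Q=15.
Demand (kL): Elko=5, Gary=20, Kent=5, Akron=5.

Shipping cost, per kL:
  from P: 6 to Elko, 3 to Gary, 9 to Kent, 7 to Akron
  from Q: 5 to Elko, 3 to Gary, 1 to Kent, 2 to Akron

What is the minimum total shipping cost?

100

A cheapest plan:
  P->Gary: 20 × 3 = 60
  Q->Elko: 5 × 5 = 25
  Q->Kent: 5 × 1 = 5
  Q->Akron: 5 × 2 = 10
Total = 60 + 25 + 5 + 10 = 100.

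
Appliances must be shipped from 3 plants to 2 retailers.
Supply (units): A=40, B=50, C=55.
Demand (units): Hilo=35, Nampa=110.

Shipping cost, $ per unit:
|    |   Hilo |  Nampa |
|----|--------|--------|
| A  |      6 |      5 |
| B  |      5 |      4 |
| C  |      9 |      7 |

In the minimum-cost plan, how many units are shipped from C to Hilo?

The minimum-cost plan:
  A→Hilo: 35 × $6 = $210
  A→Nampa: 5 × $5 = $25
  B→Nampa: 50 × $4 = $200
  C→Nampa: 55 × $7 = $385
Total cost = $820.
The route C→Hilo is not used.

0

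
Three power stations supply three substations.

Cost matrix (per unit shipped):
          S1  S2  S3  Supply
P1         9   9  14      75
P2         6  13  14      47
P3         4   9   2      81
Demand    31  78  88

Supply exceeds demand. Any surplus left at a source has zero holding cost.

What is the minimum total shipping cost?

An optimal shipping plan:
  P1->S2: 75 × 9 = 675
  P2->S1: 31 × 6 = 186
  P2->S2: 3 × 13 = 39
  P2->S3: 7 × 14 = 98
  P3->S3: 81 × 2 = 162
Total = 675 + 186 + 39 + 98 + 162 = 1160.

1160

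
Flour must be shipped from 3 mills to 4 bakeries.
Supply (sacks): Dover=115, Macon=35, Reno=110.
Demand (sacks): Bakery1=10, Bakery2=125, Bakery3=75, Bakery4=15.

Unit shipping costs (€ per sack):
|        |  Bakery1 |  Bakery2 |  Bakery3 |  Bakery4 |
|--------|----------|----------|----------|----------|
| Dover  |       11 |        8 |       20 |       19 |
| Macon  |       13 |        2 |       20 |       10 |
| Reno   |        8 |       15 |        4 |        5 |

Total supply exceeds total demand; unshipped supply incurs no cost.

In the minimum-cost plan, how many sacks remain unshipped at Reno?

10

An optimal plan:
  Dover–Bakery2: 90 × €8 = €720
  Macon–Bakery2: 35 × €2 = €70
  Reno–Bakery1: 10 × €8 = €80
  Reno–Bakery3: 75 × €4 = €300
  Reno–Bakery4: 15 × €5 = €75
Total cost = €1245.
Reno ships 100 of its 110, leaving 10.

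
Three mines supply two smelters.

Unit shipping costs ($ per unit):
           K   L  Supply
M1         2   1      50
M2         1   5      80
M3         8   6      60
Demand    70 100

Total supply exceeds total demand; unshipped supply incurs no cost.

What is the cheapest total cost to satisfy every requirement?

410

A cheapest plan:
  M1 to L: 50 × $1 = $50
  M2 to K: 70 × $1 = $70
  M2 to L: 10 × $5 = $50
  M3 to L: 40 × $6 = $240
Total = 50 + 70 + 50 + 240 = $410.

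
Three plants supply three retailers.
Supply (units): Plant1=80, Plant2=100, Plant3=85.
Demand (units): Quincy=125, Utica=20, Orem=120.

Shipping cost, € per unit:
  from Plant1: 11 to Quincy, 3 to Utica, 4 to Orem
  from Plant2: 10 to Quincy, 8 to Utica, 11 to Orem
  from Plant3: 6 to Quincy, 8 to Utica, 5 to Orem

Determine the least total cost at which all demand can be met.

Optimal allocation:
  Plant1 to Utica: 20 × €3 = €60
  Plant1 to Orem: 60 × €4 = €240
  Plant2 to Quincy: 100 × €10 = €1000
  Plant3 to Quincy: 25 × €6 = €150
  Plant3 to Orem: 60 × €5 = €300
Total = 60 + 240 + 1000 + 150 + 300 = €1750.

1750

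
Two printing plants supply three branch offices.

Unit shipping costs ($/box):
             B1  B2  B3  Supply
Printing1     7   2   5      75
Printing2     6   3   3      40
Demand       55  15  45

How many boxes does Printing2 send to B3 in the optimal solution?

40

The minimum-cost plan:
  Printing1→B1: 55 boxes
  Printing1→B2: 15 boxes
  Printing1→B3: 5 boxes
  Printing2→B3: 40 boxes
Total cost = $560.
So Printing2→B3 carries 40 boxes.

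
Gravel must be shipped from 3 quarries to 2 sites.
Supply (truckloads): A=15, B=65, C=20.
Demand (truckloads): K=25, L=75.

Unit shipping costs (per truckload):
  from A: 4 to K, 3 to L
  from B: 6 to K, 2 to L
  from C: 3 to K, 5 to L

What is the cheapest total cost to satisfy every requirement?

240

An optimal shipping plan:
  A–K: 5 × 4 = 20
  A–L: 10 × 3 = 30
  B–L: 65 × 2 = 130
  C–K: 20 × 3 = 60
Total = 20 + 30 + 130 + 60 = 240.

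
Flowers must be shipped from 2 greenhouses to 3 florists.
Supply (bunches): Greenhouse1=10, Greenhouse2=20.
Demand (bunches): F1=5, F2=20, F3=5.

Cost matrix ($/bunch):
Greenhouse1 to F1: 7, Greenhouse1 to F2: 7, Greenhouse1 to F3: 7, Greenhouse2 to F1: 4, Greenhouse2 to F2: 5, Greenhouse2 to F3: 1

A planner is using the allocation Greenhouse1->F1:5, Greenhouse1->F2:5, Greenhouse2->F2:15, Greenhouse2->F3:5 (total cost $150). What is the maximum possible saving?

5

Current plan cost = 5·7 + 5·7 + 15·5 + 5·1 = $150.
Optimal plan:
  Greenhouse1 to F2: 10 bunches
  Greenhouse2 to F1: 5 bunches
  Greenhouse2 to F2: 10 bunches
  Greenhouse2 to F3: 5 bunches
Optimal cost = $145.
Saving = 150 − 145 = $5.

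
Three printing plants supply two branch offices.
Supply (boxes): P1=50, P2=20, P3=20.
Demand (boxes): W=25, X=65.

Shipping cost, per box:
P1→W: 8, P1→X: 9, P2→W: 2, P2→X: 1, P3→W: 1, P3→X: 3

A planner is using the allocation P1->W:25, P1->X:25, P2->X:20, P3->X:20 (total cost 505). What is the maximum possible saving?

20

Current plan cost = 25·8 + 25·9 + 20·1 + 20·3 = 505.
Optimal plan:
  P1->W: 5 × 8 = 40
  P1->X: 45 × 9 = 405
  P2->X: 20 × 1 = 20
  P3->W: 20 × 1 = 20
Optimal cost = 485.
Saving = 505 − 485 = 20.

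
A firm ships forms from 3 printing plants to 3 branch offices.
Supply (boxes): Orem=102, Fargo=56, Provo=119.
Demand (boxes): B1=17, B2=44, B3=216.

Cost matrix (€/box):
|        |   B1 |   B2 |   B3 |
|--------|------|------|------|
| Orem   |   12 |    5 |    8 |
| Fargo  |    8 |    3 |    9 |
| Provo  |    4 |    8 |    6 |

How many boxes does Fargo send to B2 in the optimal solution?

Optimal shipments:
  Orem–B3: 102 × €8 = €816
  Fargo–B2: 44 × €3 = €132
  Fargo–B3: 12 × €9 = €108
  Provo–B1: 17 × €4 = €68
  Provo–B3: 102 × €6 = €612
Total cost = €1736.
So Fargo→B2 carries 44 boxes.

44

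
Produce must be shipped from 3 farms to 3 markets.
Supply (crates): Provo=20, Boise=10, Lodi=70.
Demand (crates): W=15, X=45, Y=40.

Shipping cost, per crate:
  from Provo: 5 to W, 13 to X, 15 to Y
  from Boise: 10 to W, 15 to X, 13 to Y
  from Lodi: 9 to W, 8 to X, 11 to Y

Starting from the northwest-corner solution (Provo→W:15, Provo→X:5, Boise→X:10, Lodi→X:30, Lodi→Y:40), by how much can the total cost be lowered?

55

Current plan cost = 15·5 + 5·13 + 10·15 + 30·8 + 40·11 = 970.
Optimal plan:
  Provo→W: 15 × 5 = 75
  Provo→Y: 5 × 15 = 75
  Boise→Y: 10 × 13 = 130
  Lodi→X: 45 × 8 = 360
  Lodi→Y: 25 × 11 = 275
Optimal cost = 915.
Saving = 970 − 915 = 55.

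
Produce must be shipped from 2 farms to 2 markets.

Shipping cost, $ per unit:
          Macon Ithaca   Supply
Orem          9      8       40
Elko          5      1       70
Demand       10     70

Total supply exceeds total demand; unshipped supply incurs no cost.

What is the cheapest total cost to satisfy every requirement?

160

Optimal allocation:
  Orem->Macon: 10 crates
  Elko->Ithaca: 70 crates
Total cost = $160.
(Supply check: Orem ships 10; Elko ships 70.)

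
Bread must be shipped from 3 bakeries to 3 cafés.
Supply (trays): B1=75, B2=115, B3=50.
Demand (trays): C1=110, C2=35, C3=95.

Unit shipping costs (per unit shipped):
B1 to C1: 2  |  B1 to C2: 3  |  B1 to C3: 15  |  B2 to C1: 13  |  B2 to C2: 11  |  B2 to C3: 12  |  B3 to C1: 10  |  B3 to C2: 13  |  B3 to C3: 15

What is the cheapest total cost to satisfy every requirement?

Optimal allocation:
  B1->C1: 60 × 2 = 120
  B1->C2: 15 × 3 = 45
  B2->C2: 20 × 11 = 220
  B2->C3: 95 × 12 = 1140
  B3->C1: 50 × 10 = 500
Total = 120 + 45 + 220 + 1140 + 500 = 2025.
(Supply check: B1 ships 75; B2 ships 115; B3 ships 50.)

2025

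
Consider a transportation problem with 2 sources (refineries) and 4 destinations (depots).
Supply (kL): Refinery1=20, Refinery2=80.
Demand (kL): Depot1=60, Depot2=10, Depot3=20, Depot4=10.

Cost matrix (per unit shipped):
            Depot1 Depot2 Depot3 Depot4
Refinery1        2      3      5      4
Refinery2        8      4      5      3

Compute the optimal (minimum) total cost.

530

Optimal allocation:
  Refinery1->Depot1: 20 × 2 = 40
  Refinery2->Depot1: 40 × 8 = 320
  Refinery2->Depot2: 10 × 4 = 40
  Refinery2->Depot3: 20 × 5 = 100
  Refinery2->Depot4: 10 × 3 = 30
Total = 40 + 320 + 40 + 100 + 30 = 530.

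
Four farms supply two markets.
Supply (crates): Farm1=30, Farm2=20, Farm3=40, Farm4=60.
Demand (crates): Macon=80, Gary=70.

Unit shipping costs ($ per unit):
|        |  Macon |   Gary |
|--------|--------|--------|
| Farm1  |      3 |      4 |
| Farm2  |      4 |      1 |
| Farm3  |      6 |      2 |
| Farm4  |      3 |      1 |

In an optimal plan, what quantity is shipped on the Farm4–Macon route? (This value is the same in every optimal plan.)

Optimal shipments:
  Farm1->Macon: 30 × $3 = $90
  Farm2->Gary: 20 × $1 = $20
  Farm3->Gary: 40 × $2 = $80
  Farm4->Macon: 50 × $3 = $150
  Farm4->Gary: 10 × $1 = $10
Total cost = $350.
So Farm4→Macon carries 50 crates.

50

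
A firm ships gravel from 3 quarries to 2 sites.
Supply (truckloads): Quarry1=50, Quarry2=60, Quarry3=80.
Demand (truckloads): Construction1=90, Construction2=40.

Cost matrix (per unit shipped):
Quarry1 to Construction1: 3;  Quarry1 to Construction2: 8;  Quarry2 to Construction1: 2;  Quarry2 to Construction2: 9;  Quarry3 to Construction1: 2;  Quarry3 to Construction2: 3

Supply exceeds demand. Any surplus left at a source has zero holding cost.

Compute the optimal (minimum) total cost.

One minimum-cost allocation:
  Quarry2->Construction1: 50 × 2 = 100
  Quarry3->Construction1: 40 × 2 = 80
  Quarry3->Construction2: 40 × 3 = 120
Total = 100 + 80 + 120 = 300.
(Supply check: Quarry1 ships 0; Quarry2 ships 50; Quarry3 ships 80.)

300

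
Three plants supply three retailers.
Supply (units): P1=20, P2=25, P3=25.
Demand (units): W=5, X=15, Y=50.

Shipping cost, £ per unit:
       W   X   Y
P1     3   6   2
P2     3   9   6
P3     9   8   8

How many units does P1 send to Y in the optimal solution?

Solving gives:
  P1→Y: 20 × £2 = £40
  P2→W: 5 × £3 = £15
  P2→Y: 20 × £6 = £120
  P3→X: 15 × £8 = £120
  P3→Y: 10 × £8 = £80
Total cost = £375.
So P1→Y carries 20 units.

20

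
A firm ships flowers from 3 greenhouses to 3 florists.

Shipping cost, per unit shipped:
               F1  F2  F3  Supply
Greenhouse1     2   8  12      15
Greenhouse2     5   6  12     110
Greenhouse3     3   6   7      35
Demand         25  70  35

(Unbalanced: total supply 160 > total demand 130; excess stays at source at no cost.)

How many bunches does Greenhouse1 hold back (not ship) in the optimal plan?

0

An optimal plan:
  Greenhouse1->F1: 15 × 2 = 30
  Greenhouse2->F1: 10 × 5 = 50
  Greenhouse2->F2: 70 × 6 = 420
  Greenhouse3->F3: 35 × 7 = 245
Total cost = 745.
Greenhouse1 ships 15 of its 15, leaving 0.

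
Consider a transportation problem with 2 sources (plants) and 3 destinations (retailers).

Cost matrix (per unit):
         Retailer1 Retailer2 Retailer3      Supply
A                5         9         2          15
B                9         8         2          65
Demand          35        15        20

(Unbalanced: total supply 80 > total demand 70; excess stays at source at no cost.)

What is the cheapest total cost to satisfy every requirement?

An optimal shipping plan:
  A→Retailer1: 15 × 5 = 75
  B→Retailer1: 20 × 9 = 180
  B→Retailer2: 15 × 8 = 120
  B→Retailer3: 20 × 2 = 40
Total = 75 + 180 + 120 + 40 = 415.
(Supply check: A ships 15; B ships 55.)

415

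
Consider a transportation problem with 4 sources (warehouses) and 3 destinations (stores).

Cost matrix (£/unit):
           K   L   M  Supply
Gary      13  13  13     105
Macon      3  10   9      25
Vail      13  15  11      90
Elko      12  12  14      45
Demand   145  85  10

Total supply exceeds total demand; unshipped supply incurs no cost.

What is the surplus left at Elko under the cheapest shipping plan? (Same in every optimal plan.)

Minimum-cost shipments:
  Gary->L: 80 × £13 = £1040
  Macon->K: 25 × £3 = £75
  Vail->K: 80 × £13 = £1040
  Vail->M: 10 × £11 = £110
  Elko->K: 40 × £12 = £480
  Elko->L: 5 × £12 = £60
Total cost = £2805.
Elko ships 45 of its 45, leaving 0.

0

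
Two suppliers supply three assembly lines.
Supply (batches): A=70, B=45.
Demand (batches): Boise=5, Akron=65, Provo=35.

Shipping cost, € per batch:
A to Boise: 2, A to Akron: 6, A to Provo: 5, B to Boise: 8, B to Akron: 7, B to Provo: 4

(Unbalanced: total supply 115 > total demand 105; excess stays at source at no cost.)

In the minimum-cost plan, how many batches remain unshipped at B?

Minimum-cost shipments:
  A→Boise: 5 × €2 = €10
  A→Akron: 65 × €6 = €390
  B→Provo: 35 × €4 = €140
Total cost = €540.
B ships 35 of its 45, leaving 10.

10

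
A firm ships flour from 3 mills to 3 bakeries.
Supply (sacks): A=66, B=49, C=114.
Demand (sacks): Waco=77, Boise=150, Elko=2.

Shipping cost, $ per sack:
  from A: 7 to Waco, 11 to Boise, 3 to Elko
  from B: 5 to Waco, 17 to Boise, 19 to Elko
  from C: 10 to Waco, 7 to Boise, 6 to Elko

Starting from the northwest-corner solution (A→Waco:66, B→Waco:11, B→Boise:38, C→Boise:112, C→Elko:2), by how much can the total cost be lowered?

Current plan cost = 66·7 + 11·5 + 38·17 + 112·7 + 2·6 = $1959.
Optimal plan:
  A→Waco: 28 sacks
  A→Boise: 36 sacks
  A→Elko: 2 sacks
  B→Waco: 49 sacks
  C→Boise: 114 sacks
Optimal cost = $1641.
Saving = 1959 − 1641 = $318.

318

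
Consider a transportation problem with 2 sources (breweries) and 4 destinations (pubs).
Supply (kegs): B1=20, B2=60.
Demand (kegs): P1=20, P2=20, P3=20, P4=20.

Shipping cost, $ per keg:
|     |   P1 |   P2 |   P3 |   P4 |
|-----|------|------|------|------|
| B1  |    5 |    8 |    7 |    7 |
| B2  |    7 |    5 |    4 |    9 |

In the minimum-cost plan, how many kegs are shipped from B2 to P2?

The minimum-cost plan:
  B1–P1: 20 kegs
  B2–P2: 20 kegs
  B2–P3: 20 kegs
  B2–P4: 20 kegs
Total cost = $460.
So B2→P2 carries 20 kegs.

20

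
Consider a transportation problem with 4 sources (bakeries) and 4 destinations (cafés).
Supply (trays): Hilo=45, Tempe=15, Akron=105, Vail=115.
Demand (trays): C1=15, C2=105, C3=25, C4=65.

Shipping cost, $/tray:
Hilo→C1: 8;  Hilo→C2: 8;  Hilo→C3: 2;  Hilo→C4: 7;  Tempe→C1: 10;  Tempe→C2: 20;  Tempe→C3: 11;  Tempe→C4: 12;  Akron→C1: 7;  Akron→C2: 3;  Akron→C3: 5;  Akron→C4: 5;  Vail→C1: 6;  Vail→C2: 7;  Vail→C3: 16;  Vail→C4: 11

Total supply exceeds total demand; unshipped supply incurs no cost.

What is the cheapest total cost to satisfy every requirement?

1000

One minimum-cost allocation:
  Hilo->C3: 25 × $2 = $50
  Hilo->C4: 20 × $7 = $140
  Akron->C2: 60 × $3 = $180
  Akron->C4: 45 × $5 = $225
  Vail->C1: 15 × $6 = $90
  Vail->C2: 45 × $7 = $315
Total = 50 + 140 + 180 + 225 + 90 + 315 = $1000.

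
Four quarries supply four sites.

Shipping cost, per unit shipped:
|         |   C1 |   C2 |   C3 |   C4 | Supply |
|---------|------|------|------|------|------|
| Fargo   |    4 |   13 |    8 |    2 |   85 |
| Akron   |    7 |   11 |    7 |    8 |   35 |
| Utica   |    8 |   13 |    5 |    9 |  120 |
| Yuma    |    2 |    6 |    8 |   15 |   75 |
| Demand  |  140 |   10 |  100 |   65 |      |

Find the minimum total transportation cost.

1305

One minimum-cost allocation:
  Fargo->C1: 20 × 4 = 80
  Fargo->C4: 65 × 2 = 130
  Akron->C1: 35 × 7 = 245
  Utica->C1: 20 × 8 = 160
  Utica->C3: 100 × 5 = 500
  Yuma->C1: 65 × 2 = 130
  Yuma->C2: 10 × 6 = 60
Total = 80 + 130 + 245 + 160 + 500 + 130 + 60 = 1305.
(Supply check: Fargo ships 85; Akron ships 35; Utica ships 120; Yuma ships 75.)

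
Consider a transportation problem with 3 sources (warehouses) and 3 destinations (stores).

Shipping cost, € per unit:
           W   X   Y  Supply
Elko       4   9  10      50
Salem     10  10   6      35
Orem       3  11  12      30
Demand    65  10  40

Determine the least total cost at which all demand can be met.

One minimum-cost allocation:
  Elko–W: 35 × €4 = €140
  Elko–X: 10 × €9 = €90
  Elko–Y: 5 × €10 = €50
  Salem–Y: 35 × €6 = €210
  Orem–W: 30 × €3 = €90
Total = 140 + 90 + 50 + 210 + 90 = €580.

580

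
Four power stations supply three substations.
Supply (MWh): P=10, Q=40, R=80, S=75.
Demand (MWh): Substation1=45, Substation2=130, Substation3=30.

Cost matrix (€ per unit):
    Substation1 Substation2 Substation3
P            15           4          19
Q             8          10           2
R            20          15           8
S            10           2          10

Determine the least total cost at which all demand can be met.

An optimal shipping plan:
  P to Substation2: 10 × €4 = €40
  Q to Substation1: 40 × €8 = €320
  R to Substation1: 5 × €20 = €100
  R to Substation2: 45 × €15 = €675
  R to Substation3: 30 × €8 = €240
  S to Substation2: 75 × €2 = €150
Total = 40 + 320 + 100 + 675 + 240 + 150 = €1525.

1525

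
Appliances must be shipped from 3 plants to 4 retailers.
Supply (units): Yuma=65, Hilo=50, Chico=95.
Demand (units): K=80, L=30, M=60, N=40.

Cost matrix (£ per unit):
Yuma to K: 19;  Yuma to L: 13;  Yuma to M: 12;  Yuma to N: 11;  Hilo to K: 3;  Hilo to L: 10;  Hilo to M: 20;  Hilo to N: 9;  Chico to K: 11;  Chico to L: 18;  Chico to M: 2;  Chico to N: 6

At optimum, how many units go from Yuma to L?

30

Optimal shipments:
  Yuma to L: 30 units
  Yuma to N: 35 units
  Hilo to K: 50 units
  Chico to K: 30 units
  Chico to M: 60 units
  Chico to N: 5 units
Total cost = £1405.
So Yuma→L carries 30 units.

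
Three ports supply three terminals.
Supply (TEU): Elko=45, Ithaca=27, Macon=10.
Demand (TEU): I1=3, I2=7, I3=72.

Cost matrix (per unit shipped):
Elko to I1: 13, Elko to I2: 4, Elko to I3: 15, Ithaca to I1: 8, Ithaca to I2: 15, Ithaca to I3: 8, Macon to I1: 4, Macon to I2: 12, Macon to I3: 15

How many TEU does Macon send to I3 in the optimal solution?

The minimum-cost plan:
  Elko->I2: 7 TEU
  Elko->I3: 38 TEU
  Ithaca->I3: 27 TEU
  Macon->I1: 3 TEU
  Macon->I3: 7 TEU
Total cost = 931.
So Macon→I3 carries 7 TEU.

7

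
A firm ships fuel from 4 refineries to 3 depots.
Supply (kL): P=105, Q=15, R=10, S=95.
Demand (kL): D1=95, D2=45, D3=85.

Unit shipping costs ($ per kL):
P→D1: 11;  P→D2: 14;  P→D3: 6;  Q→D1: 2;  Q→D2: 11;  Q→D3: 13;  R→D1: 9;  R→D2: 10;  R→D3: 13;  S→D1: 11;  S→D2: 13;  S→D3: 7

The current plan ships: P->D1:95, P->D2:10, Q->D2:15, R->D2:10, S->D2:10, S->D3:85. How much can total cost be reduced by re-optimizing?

200

Current plan cost = 95·11 + 10·14 + 15·11 + 10·10 + 10·13 + 85·7 = $2175.
Optimal plan:
  P–D1: 20 kL
  P–D3: 85 kL
  Q–D1: 15 kL
  R–D2: 10 kL
  S–D1: 60 kL
  S–D2: 35 kL
Optimal cost = $1975.
Saving = 2175 − 1975 = $200.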